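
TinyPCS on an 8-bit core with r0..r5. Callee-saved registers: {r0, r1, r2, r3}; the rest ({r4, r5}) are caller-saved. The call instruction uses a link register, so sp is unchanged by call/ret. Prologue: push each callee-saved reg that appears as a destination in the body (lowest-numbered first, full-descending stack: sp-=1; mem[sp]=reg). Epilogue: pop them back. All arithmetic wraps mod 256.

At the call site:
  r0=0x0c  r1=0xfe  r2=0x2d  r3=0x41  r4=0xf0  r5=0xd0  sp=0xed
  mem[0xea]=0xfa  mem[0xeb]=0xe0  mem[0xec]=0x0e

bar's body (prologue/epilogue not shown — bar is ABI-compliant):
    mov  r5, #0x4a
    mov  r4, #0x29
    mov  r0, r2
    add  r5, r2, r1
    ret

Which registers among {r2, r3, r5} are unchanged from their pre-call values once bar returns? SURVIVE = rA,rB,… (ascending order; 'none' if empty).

SURVIVE = r2,r3

prologue: push r0 -> mem[0xec]=0x0c, sp=0xec
body[0] mov  r5, #0x4a -> r5=0x4a
body[1] mov  r4, #0x29 -> r4=0x29
body[2] mov  r0, r2 -> r0=0x2d
body[3] add  r5, r2, r1 -> r5=0x2b
epilogue: pop r0=0x0c, sp=0xed
r2: callee-saved, written=False
r3: callee-saved, written=False
r5: caller-saved, written=True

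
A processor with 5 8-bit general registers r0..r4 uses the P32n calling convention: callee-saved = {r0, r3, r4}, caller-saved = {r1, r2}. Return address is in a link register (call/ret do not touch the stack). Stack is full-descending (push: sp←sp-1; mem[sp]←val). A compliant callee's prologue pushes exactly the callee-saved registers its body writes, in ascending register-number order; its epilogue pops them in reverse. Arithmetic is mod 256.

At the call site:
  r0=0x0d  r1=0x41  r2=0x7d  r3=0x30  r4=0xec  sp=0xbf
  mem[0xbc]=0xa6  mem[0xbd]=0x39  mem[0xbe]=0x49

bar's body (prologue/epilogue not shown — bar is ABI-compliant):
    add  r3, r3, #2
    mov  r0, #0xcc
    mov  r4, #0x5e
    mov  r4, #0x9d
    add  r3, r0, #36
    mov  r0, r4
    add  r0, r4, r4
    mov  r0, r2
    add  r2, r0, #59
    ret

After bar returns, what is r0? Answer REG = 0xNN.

prologue: push r0 → mem[0xbe]=0x0d, sp=0xbe
prologue: push r3 → mem[0xbd]=0x30, sp=0xbd
prologue: push r4 → mem[0xbc]=0xec, sp=0xbc
body[0] add  r3, r3, #2 → r3=0x32
body[1] mov  r0, #0xcc → r0=0xcc
body[2] mov  r4, #0x5e → r4=0x5e
body[3] mov  r4, #0x9d → r4=0x9d
body[4] add  r3, r0, #36 → r3=0xf0
body[5] mov  r0, r4 → r0=0x9d
body[6] add  r0, r4, r4 → r0=0x3a
body[7] mov  r0, r2 → r0=0x7d
body[8] add  r2, r0, #59 → r2=0xb8
epilogue: pop r4=0xec, sp=0xbd
epilogue: pop r3=0x30, sp=0xbe
epilogue: pop r0=0x0d, sp=0xbf
r0 is callee-saved → restored

REG = 0x0d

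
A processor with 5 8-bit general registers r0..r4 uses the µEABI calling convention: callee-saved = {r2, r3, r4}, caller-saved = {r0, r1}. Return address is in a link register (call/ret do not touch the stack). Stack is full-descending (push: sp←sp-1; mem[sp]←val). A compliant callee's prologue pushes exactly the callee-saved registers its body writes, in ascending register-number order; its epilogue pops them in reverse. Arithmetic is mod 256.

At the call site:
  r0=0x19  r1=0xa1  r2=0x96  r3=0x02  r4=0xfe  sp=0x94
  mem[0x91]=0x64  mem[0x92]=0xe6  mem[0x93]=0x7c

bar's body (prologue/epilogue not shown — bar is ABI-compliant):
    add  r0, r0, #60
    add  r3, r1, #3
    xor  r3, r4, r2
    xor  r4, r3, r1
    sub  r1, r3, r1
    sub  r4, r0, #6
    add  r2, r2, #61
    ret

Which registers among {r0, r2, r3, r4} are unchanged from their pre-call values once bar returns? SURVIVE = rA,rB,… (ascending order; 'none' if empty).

SURVIVE = r2,r3,r4

prologue: push r2 -> mem[0x93]=0x96, sp=0x93
prologue: push r3 -> mem[0x92]=0x02, sp=0x92
prologue: push r4 -> mem[0x91]=0xfe, sp=0x91
body[0] add  r0, r0, #60 -> r0=0x55
body[1] add  r3, r1, #3 -> r3=0xa4
body[2] xor  r3, r4, r2 -> r3=0x68
body[3] xor  r4, r3, r1 -> r4=0xc9
body[4] sub  r1, r3, r1 -> r1=0xc7
body[5] sub  r4, r0, #6 -> r4=0x4f
body[6] add  r2, r2, #61 -> r2=0xd3
epilogue: pop r4=0xfe, sp=0x92
epilogue: pop r3=0x02, sp=0x93
epilogue: pop r2=0x96, sp=0x94
r0: caller-saved, written=True
r2: callee-saved, written=True
r3: callee-saved, written=True
r4: callee-saved, written=True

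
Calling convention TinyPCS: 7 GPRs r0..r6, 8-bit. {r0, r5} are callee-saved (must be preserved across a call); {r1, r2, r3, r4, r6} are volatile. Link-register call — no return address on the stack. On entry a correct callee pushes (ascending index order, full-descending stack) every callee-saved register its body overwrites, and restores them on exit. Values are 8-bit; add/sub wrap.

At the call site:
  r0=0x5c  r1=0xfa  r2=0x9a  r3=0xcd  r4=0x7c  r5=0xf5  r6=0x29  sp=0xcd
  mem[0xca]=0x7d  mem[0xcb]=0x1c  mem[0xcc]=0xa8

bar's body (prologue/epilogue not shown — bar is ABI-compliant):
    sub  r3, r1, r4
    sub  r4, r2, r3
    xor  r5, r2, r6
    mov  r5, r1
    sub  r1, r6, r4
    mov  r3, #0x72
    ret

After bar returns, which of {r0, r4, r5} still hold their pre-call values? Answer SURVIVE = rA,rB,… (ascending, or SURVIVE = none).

prologue: push r5 -> mem[0xcc]=0xf5, sp=0xcc
body[0] sub  r3, r1, r4 -> r3=0x7e
body[1] sub  r4, r2, r3 -> r4=0x1c
body[2] xor  r5, r2, r6 -> r5=0xb3
body[3] mov  r5, r1 -> r5=0xfa
body[4] sub  r1, r6, r4 -> r1=0x0d
body[5] mov  r3, #0x72 -> r3=0x72
epilogue: pop r5=0xf5, sp=0xcd
r0: callee-saved, written=False
r4: caller-saved, written=True
r5: callee-saved, written=True

SURVIVE = r0,r5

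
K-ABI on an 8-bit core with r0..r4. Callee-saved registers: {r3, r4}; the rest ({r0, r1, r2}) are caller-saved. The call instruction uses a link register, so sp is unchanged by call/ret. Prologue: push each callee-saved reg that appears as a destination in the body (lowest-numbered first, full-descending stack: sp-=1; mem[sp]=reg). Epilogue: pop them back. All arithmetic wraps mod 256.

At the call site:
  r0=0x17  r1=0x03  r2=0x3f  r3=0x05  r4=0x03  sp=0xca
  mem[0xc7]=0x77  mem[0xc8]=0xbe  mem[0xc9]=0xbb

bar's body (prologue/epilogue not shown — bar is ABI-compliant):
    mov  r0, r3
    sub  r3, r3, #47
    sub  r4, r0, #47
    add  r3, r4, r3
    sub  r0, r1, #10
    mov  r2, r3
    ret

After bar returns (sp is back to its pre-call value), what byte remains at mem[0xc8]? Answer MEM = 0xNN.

MEM = 0x03

prologue: push r3 -> mem[0xc9]=0x05, sp=0xc9
prologue: push r4 -> mem[0xc8]=0x03, sp=0xc8
body[0] mov  r0, r3 -> r0=0x05
body[1] sub  r3, r3, #47 -> r3=0xd6
body[2] sub  r4, r0, #47 -> r4=0xd6
body[3] add  r3, r4, r3 -> r3=0xac
body[4] sub  r0, r1, #10 -> r0=0xf9
body[5] mov  r2, r3 -> r2=0xac
epilogue: pop r4=0x03, sp=0xc9
epilogue: pop r3=0x05, sp=0xca
prologue pushed ['r3', 'r4'] at ['0xc9', '0xc8']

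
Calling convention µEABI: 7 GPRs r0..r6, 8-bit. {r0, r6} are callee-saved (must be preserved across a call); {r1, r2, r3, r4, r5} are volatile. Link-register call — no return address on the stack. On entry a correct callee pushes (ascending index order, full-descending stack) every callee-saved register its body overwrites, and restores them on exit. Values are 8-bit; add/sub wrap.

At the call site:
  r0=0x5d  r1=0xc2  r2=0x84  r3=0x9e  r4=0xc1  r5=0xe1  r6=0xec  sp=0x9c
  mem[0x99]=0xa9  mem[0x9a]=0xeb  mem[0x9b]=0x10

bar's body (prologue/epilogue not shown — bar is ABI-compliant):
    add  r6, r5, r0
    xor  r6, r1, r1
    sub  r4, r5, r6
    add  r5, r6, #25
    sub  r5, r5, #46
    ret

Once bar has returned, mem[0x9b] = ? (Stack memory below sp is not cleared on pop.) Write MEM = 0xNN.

MEM = 0xec

prologue: push r6 → mem[0x9b]=0xec, sp=0x9b
body[0] add  r6, r5, r0 → r6=0x3e
body[1] xor  r6, r1, r1 → r6=0x00
body[2] sub  r4, r5, r6 → r4=0xe1
body[3] add  r5, r6, #25 → r5=0x19
body[4] sub  r5, r5, #46 → r5=0xeb
epilogue: pop r6=0xec, sp=0x9c
prologue pushed ['r6'] at ['0x9b']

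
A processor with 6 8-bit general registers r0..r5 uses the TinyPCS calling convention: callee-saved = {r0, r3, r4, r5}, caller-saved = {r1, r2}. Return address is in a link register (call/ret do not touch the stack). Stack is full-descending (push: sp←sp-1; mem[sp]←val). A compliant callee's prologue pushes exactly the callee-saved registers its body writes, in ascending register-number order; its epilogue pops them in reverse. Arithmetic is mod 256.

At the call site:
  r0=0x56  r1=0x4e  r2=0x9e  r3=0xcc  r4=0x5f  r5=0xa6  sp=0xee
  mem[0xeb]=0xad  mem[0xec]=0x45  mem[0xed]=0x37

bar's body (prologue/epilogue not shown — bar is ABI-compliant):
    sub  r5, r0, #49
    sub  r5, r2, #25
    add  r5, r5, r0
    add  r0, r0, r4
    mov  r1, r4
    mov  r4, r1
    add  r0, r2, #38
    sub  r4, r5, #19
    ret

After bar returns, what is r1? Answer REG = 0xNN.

prologue: push r0 -> mem[0xed]=0x56, sp=0xed
prologue: push r4 -> mem[0xec]=0x5f, sp=0xec
prologue: push r5 -> mem[0xeb]=0xa6, sp=0xeb
body[0] sub  r5, r0, #49 -> r5=0x25
body[1] sub  r5, r2, #25 -> r5=0x85
body[2] add  r5, r5, r0 -> r5=0xdb
body[3] add  r0, r0, r4 -> r0=0xb5
body[4] mov  r1, r4 -> r1=0x5f
body[5] mov  r4, r1 -> r4=0x5f
body[6] add  r0, r2, #38 -> r0=0xc4
body[7] sub  r4, r5, #19 -> r4=0xc8
epilogue: pop r5=0xa6, sp=0xec
epilogue: pop r4=0x5f, sp=0xed
epilogue: pop r0=0x56, sp=0xee
r1 is caller-saved -> body value

REG = 0x5f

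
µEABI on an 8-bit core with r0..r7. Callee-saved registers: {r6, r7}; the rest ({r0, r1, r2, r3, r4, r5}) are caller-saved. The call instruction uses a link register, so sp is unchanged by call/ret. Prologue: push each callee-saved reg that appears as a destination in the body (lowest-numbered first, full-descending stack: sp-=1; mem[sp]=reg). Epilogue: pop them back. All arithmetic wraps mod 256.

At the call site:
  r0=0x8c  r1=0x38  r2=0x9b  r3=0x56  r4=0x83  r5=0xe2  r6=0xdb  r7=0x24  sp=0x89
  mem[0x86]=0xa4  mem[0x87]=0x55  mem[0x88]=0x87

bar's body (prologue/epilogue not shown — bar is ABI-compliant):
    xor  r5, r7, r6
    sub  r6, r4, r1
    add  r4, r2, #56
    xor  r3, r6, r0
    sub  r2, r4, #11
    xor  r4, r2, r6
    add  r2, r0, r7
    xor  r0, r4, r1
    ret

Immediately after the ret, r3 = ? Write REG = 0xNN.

prologue: push r6 -> mem[0x88]=0xdb, sp=0x88
body[0] xor  r5, r7, r6 -> r5=0xff
body[1] sub  r6, r4, r1 -> r6=0x4b
body[2] add  r4, r2, #56 -> r4=0xd3
body[3] xor  r3, r6, r0 -> r3=0xc7
body[4] sub  r2, r4, #11 -> r2=0xc8
body[5] xor  r4, r2, r6 -> r4=0x83
body[6] add  r2, r0, r7 -> r2=0xb0
body[7] xor  r0, r4, r1 -> r0=0xbb
epilogue: pop r6=0xdb, sp=0x89
r3 is caller-saved -> body value

REG = 0xc7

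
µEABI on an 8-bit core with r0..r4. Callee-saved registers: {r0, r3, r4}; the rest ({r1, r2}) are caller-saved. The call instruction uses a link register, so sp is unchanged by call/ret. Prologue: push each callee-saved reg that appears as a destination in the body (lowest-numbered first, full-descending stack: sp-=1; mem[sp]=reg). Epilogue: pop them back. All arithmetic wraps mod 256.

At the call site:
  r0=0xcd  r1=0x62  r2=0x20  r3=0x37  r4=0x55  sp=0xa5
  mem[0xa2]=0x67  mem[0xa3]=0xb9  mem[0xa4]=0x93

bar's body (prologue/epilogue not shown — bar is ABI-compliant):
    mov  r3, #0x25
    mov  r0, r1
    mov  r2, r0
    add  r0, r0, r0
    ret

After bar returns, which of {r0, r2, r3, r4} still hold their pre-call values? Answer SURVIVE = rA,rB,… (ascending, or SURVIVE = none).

SURVIVE = r0,r3,r4

prologue: push r0 -> mem[0xa4]=0xcd, sp=0xa4
prologue: push r3 -> mem[0xa3]=0x37, sp=0xa3
body[0] mov  r3, #0x25 -> r3=0x25
body[1] mov  r0, r1 -> r0=0x62
body[2] mov  r2, r0 -> r2=0x62
body[3] add  r0, r0, r0 -> r0=0xc4
epilogue: pop r3=0x37, sp=0xa4
epilogue: pop r0=0xcd, sp=0xa5
r0: callee-saved, written=True
r2: caller-saved, written=True
r3: callee-saved, written=True
r4: callee-saved, written=False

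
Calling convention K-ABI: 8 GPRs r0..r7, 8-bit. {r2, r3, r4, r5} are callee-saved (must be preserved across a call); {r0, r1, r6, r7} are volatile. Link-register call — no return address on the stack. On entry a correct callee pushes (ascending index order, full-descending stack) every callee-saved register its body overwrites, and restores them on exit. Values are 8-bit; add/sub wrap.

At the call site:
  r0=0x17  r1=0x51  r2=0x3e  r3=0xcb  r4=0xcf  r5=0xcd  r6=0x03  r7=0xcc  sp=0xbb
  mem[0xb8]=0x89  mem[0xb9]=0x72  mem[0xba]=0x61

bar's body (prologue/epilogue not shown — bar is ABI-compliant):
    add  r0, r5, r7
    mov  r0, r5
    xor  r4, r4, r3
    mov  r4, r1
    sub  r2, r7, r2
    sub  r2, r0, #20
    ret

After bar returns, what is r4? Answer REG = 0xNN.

REG = 0xcf

prologue: push r2 -> mem[0xba]=0x3e, sp=0xba
prologue: push r4 -> mem[0xb9]=0xcf, sp=0xb9
body[0] add  r0, r5, r7 -> r0=0x99
body[1] mov  r0, r5 -> r0=0xcd
body[2] xor  r4, r4, r3 -> r4=0x04
body[3] mov  r4, r1 -> r4=0x51
body[4] sub  r2, r7, r2 -> r2=0x8e
body[5] sub  r2, r0, #20 -> r2=0xb9
epilogue: pop r4=0xcf, sp=0xba
epilogue: pop r2=0x3e, sp=0xbb
r4 is callee-saved -> restored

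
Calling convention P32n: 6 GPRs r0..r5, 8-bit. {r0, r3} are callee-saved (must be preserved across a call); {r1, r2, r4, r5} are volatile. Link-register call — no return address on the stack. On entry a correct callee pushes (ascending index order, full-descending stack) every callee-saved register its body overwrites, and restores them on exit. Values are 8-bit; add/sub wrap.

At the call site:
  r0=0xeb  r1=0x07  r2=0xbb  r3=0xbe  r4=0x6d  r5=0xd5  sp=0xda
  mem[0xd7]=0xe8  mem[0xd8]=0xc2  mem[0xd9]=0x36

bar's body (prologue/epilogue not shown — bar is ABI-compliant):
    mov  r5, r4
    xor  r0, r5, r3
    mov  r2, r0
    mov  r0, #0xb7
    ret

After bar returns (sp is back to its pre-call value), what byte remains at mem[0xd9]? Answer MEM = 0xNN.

MEM = 0xeb

prologue: push r0 → mem[0xd9]=0xeb, sp=0xd9
body[0] mov  r5, r4 → r5=0x6d
body[1] xor  r0, r5, r3 → r0=0xd3
body[2] mov  r2, r0 → r2=0xd3
body[3] mov  r0, #0xb7 → r0=0xb7
epilogue: pop r0=0xeb, sp=0xda
prologue pushed ['r0'] at ['0xd9']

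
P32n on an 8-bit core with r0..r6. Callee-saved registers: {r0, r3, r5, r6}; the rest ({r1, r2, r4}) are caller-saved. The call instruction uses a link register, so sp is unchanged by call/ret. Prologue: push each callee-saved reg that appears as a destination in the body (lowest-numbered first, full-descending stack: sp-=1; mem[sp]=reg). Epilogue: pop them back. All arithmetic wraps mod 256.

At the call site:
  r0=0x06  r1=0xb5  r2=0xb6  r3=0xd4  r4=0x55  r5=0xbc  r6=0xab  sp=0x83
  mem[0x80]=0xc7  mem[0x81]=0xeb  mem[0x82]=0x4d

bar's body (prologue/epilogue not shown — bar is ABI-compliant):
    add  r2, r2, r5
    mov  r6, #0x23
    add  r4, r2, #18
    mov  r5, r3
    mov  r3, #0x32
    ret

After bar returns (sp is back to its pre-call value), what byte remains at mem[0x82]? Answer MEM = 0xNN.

MEM = 0xd4

prologue: push r3 -> mem[0x82]=0xd4, sp=0x82
prologue: push r5 -> mem[0x81]=0xbc, sp=0x81
prologue: push r6 -> mem[0x80]=0xab, sp=0x80
body[0] add  r2, r2, r5 -> r2=0x72
body[1] mov  r6, #0x23 -> r6=0x23
body[2] add  r4, r2, #18 -> r4=0x84
body[3] mov  r5, r3 -> r5=0xd4
body[4] mov  r3, #0x32 -> r3=0x32
epilogue: pop r6=0xab, sp=0x81
epilogue: pop r5=0xbc, sp=0x82
epilogue: pop r3=0xd4, sp=0x83
prologue pushed ['r3', 'r5', 'r6'] at ['0x82', '0x81', '0x80']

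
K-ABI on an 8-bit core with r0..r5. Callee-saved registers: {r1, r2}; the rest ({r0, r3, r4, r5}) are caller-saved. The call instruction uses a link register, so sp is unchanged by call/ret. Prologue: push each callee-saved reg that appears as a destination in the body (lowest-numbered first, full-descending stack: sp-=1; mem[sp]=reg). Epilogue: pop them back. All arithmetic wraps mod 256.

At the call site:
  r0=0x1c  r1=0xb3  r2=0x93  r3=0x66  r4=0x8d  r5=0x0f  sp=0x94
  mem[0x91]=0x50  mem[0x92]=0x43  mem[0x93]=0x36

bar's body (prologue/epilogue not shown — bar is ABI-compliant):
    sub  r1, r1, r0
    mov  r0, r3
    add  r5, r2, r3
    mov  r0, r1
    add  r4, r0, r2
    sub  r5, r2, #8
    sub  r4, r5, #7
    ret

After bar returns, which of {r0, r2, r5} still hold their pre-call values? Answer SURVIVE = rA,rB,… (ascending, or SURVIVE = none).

prologue: push r1 -> mem[0x93]=0xb3, sp=0x93
body[0] sub  r1, r1, r0 -> r1=0x97
body[1] mov  r0, r3 -> r0=0x66
body[2] add  r5, r2, r3 -> r5=0xf9
body[3] mov  r0, r1 -> r0=0x97
body[4] add  r4, r0, r2 -> r4=0x2a
body[5] sub  r5, r2, #8 -> r5=0x8b
body[6] sub  r4, r5, #7 -> r4=0x84
epilogue: pop r1=0xb3, sp=0x94
r0: caller-saved, written=True
r2: callee-saved, written=False
r5: caller-saved, written=True

SURVIVE = r2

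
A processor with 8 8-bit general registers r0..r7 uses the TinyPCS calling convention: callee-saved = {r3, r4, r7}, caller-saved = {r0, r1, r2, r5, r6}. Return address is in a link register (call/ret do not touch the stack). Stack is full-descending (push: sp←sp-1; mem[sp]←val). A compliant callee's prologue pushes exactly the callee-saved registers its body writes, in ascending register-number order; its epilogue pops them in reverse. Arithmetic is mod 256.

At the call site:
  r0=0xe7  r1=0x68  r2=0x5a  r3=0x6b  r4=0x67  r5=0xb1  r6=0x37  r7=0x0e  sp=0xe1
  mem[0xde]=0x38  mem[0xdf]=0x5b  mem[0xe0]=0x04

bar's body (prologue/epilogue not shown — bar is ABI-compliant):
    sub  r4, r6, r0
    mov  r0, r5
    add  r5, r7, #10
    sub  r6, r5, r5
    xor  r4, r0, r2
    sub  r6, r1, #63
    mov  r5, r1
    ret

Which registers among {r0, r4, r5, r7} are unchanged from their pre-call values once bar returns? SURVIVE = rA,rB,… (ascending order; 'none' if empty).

SURVIVE = r4,r7

prologue: push r4 → mem[0xe0]=0x67, sp=0xe0
body[0] sub  r4, r6, r0 → r4=0x50
body[1] mov  r0, r5 → r0=0xb1
body[2] add  r5, r7, #10 → r5=0x18
body[3] sub  r6, r5, r5 → r6=0x00
body[4] xor  r4, r0, r2 → r4=0xeb
body[5] sub  r6, r1, #63 → r6=0x29
body[6] mov  r5, r1 → r5=0x68
epilogue: pop r4=0x67, sp=0xe1
r0: caller-saved, written=True
r4: callee-saved, written=True
r5: caller-saved, written=True
r7: callee-saved, written=False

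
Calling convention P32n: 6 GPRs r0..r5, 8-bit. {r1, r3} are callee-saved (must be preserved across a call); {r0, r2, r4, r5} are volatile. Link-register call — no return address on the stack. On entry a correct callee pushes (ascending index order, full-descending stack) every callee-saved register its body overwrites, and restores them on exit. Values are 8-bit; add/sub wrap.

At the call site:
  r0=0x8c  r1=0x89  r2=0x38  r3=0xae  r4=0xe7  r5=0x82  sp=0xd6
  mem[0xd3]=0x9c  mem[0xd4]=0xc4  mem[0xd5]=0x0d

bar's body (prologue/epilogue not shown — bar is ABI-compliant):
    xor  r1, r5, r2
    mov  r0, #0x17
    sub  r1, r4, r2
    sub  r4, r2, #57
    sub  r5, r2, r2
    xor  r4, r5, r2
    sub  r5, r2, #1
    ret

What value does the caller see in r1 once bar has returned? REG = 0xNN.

REG = 0x89

prologue: push r1 → mem[0xd5]=0x89, sp=0xd5
body[0] xor  r1, r5, r2 → r1=0xba
body[1] mov  r0, #0x17 → r0=0x17
body[2] sub  r1, r4, r2 → r1=0xaf
body[3] sub  r4, r2, #57 → r4=0xff
body[4] sub  r5, r2, r2 → r5=0x00
body[5] xor  r4, r5, r2 → r4=0x38
body[6] sub  r5, r2, #1 → r5=0x37
epilogue: pop r1=0x89, sp=0xd6
r1 is callee-saved → restored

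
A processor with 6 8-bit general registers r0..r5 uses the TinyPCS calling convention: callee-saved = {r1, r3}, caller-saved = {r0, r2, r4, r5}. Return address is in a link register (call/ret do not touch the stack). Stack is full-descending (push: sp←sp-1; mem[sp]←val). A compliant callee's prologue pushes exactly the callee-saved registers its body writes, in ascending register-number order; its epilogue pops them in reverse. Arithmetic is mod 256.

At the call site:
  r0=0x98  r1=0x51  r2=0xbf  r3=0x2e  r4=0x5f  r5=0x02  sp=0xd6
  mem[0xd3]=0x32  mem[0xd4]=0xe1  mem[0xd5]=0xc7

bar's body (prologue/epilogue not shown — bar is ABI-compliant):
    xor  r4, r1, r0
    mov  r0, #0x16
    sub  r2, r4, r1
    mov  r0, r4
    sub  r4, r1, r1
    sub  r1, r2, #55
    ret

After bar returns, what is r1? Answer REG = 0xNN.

prologue: push r1 → mem[0xd5]=0x51, sp=0xd5
body[0] xor  r4, r1, r0 → r4=0xc9
body[1] mov  r0, #0x16 → r0=0x16
body[2] sub  r2, r4, r1 → r2=0x78
body[3] mov  r0, r4 → r0=0xc9
body[4] sub  r4, r1, r1 → r4=0x00
body[5] sub  r1, r2, #55 → r1=0x41
epilogue: pop r1=0x51, sp=0xd6
r1 is callee-saved → restored

REG = 0x51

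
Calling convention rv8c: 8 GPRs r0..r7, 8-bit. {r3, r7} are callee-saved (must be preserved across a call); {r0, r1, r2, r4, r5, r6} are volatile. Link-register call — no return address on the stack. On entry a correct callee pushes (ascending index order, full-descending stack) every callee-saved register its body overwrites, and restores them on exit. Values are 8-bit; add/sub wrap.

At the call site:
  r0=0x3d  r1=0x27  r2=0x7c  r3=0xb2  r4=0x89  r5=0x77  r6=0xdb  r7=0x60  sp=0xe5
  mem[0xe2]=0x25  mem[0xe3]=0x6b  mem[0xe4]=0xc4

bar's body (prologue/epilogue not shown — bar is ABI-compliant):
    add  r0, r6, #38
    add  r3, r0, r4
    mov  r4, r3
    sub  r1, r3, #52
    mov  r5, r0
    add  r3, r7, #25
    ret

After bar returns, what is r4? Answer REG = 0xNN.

REG = 0x8a

prologue: push r3 → mem[0xe4]=0xb2, sp=0xe4
body[0] add  r0, r6, #38 → r0=0x01
body[1] add  r3, r0, r4 → r3=0x8a
body[2] mov  r4, r3 → r4=0x8a
body[3] sub  r1, r3, #52 → r1=0x56
body[4] mov  r5, r0 → r5=0x01
body[5] add  r3, r7, #25 → r3=0x79
epilogue: pop r3=0xb2, sp=0xe5
r4 is caller-saved → body value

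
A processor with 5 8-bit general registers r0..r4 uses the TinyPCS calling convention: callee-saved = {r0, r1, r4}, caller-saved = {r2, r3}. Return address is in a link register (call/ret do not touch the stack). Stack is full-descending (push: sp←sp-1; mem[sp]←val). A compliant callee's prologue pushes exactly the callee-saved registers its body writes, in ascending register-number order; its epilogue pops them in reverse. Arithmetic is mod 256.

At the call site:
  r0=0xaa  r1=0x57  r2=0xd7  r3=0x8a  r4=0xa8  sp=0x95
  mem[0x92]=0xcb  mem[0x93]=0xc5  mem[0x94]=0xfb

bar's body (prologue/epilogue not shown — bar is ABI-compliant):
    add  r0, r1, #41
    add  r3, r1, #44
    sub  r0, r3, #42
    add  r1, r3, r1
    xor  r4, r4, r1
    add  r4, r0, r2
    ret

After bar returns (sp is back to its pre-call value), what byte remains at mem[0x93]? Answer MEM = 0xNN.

prologue: push r0 → mem[0x94]=0xaa, sp=0x94
prologue: push r1 → mem[0x93]=0x57, sp=0x93
prologue: push r4 → mem[0x92]=0xa8, sp=0x92
body[0] add  r0, r1, #41 → r0=0x80
body[1] add  r3, r1, #44 → r3=0x83
body[2] sub  r0, r3, #42 → r0=0x59
body[3] add  r1, r3, r1 → r1=0xda
body[4] xor  r4, r4, r1 → r4=0x72
body[5] add  r4, r0, r2 → r4=0x30
epilogue: pop r4=0xa8, sp=0x93
epilogue: pop r1=0x57, sp=0x94
epilogue: pop r0=0xaa, sp=0x95
prologue pushed ['r0', 'r1', 'r4'] at ['0x94', '0x93', '0x92']

MEM = 0x57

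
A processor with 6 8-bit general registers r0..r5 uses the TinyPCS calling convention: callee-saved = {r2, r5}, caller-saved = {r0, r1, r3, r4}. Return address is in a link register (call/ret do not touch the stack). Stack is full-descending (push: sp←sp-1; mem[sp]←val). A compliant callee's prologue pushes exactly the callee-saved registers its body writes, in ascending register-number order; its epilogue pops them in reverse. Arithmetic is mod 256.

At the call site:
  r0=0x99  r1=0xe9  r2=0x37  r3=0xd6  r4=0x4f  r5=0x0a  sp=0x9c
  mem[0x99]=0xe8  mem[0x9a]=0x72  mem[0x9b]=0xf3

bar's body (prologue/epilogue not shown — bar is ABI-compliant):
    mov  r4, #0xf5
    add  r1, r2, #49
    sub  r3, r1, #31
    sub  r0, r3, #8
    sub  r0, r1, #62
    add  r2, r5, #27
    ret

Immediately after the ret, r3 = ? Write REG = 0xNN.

prologue: push r2 → mem[0x9b]=0x37, sp=0x9b
body[0] mov  r4, #0xf5 → r4=0xf5
body[1] add  r1, r2, #49 → r1=0x68
body[2] sub  r3, r1, #31 → r3=0x49
body[3] sub  r0, r3, #8 → r0=0x41
body[4] sub  r0, r1, #62 → r0=0x2a
body[5] add  r2, r5, #27 → r2=0x25
epilogue: pop r2=0x37, sp=0x9c
r3 is caller-saved → body value

REG = 0x49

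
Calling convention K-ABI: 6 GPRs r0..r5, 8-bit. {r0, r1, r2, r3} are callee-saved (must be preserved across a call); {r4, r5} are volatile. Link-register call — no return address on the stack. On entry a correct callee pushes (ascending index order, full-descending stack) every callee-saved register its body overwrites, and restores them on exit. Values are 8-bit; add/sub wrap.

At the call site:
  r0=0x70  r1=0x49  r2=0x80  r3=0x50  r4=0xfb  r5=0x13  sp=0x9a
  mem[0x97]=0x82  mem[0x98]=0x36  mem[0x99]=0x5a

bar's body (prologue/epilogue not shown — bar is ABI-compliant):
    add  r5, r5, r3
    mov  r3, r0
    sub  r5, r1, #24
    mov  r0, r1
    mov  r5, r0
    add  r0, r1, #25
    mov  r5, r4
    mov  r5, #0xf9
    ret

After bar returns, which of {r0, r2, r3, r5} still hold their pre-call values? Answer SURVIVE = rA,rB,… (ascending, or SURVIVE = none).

SURVIVE = r0,r2,r3

prologue: push r0 -> mem[0x99]=0x70, sp=0x99
prologue: push r3 -> mem[0x98]=0x50, sp=0x98
body[0] add  r5, r5, r3 -> r5=0x63
body[1] mov  r3, r0 -> r3=0x70
body[2] sub  r5, r1, #24 -> r5=0x31
body[3] mov  r0, r1 -> r0=0x49
body[4] mov  r5, r0 -> r5=0x49
body[5] add  r0, r1, #25 -> r0=0x62
body[6] mov  r5, r4 -> r5=0xfb
body[7] mov  r5, #0xf9 -> r5=0xf9
epilogue: pop r3=0x50, sp=0x99
epilogue: pop r0=0x70, sp=0x9a
r0: callee-saved, written=True
r2: callee-saved, written=False
r3: callee-saved, written=True
r5: caller-saved, written=True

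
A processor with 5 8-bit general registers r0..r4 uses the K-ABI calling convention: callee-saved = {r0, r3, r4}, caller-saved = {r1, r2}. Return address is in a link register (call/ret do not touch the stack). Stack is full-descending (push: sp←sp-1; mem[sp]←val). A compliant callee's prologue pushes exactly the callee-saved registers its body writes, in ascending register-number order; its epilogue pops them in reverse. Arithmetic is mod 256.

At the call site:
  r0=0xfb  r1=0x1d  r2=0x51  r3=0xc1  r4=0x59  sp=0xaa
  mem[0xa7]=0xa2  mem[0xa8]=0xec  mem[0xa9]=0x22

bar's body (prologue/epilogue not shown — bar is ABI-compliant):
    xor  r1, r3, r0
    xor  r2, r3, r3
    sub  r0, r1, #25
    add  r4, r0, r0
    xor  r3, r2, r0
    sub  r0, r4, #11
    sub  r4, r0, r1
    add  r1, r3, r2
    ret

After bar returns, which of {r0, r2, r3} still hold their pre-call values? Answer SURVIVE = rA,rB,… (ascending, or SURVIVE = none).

SURVIVE = r0,r3

prologue: push r0 -> mem[0xa9]=0xfb, sp=0xa9
prologue: push r3 -> mem[0xa8]=0xc1, sp=0xa8
prologue: push r4 -> mem[0xa7]=0x59, sp=0xa7
body[0] xor  r1, r3, r0 -> r1=0x3a
body[1] xor  r2, r3, r3 -> r2=0x00
body[2] sub  r0, r1, #25 -> r0=0x21
body[3] add  r4, r0, r0 -> r4=0x42
body[4] xor  r3, r2, r0 -> r3=0x21
body[5] sub  r0, r4, #11 -> r0=0x37
body[6] sub  r4, r0, r1 -> r4=0xfd
body[7] add  r1, r3, r2 -> r1=0x21
epilogue: pop r4=0x59, sp=0xa8
epilogue: pop r3=0xc1, sp=0xa9
epilogue: pop r0=0xfb, sp=0xaa
r0: callee-saved, written=True
r2: caller-saved, written=True
r3: callee-saved, written=True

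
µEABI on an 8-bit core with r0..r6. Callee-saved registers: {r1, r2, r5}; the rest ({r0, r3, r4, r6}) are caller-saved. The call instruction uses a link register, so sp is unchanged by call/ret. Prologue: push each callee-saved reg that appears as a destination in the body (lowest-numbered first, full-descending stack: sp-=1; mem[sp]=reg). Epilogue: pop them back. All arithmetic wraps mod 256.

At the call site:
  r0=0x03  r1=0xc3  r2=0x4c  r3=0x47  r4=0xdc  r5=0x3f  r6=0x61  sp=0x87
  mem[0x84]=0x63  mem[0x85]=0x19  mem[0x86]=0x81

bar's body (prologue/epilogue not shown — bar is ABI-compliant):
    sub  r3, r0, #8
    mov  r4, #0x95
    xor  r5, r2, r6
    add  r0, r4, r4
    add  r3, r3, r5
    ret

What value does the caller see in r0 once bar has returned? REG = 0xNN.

prologue: push r5 -> mem[0x86]=0x3f, sp=0x86
body[0] sub  r3, r0, #8 -> r3=0xfb
body[1] mov  r4, #0x95 -> r4=0x95
body[2] xor  r5, r2, r6 -> r5=0x2d
body[3] add  r0, r4, r4 -> r0=0x2a
body[4] add  r3, r3, r5 -> r3=0x28
epilogue: pop r5=0x3f, sp=0x87
r0 is caller-saved -> body value

REG = 0x2a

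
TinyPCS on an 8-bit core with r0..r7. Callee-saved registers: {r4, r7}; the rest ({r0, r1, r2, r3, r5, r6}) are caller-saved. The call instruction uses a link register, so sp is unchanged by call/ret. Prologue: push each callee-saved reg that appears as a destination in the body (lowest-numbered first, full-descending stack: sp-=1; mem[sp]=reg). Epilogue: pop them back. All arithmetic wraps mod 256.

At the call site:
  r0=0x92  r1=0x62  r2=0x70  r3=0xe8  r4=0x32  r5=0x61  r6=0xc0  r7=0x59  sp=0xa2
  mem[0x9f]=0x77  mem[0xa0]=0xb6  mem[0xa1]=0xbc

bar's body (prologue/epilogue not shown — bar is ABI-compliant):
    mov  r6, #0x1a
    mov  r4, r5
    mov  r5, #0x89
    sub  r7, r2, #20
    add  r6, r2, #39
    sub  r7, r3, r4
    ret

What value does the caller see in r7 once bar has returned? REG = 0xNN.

prologue: push r4 → mem[0xa1]=0x32, sp=0xa1
prologue: push r7 → mem[0xa0]=0x59, sp=0xa0
body[0] mov  r6, #0x1a → r6=0x1a
body[1] mov  r4, r5 → r4=0x61
body[2] mov  r5, #0x89 → r5=0x89
body[3] sub  r7, r2, #20 → r7=0x5c
body[4] add  r6, r2, #39 → r6=0x97
body[5] sub  r7, r3, r4 → r7=0x87
epilogue: pop r7=0x59, sp=0xa1
epilogue: pop r4=0x32, sp=0xa2
r7 is callee-saved → restored

REG = 0x59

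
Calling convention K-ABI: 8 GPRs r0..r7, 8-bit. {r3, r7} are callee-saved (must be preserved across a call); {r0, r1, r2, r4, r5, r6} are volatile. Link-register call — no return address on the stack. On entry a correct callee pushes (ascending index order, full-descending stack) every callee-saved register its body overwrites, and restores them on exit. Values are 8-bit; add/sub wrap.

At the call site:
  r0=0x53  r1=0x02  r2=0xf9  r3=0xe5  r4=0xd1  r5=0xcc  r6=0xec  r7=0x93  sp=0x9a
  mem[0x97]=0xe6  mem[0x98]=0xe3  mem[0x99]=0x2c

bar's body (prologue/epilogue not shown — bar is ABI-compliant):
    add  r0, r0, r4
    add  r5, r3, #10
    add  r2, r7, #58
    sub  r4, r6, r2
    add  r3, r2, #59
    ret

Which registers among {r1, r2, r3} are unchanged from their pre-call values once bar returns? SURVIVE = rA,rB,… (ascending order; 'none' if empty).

SURVIVE = r1,r3

prologue: push r3 -> mem[0x99]=0xe5, sp=0x99
body[0] add  r0, r0, r4 -> r0=0x24
body[1] add  r5, r3, #10 -> r5=0xef
body[2] add  r2, r7, #58 -> r2=0xcd
body[3] sub  r4, r6, r2 -> r4=0x1f
body[4] add  r3, r2, #59 -> r3=0x08
epilogue: pop r3=0xe5, sp=0x9a
r1: caller-saved, written=False
r2: caller-saved, written=True
r3: callee-saved, written=True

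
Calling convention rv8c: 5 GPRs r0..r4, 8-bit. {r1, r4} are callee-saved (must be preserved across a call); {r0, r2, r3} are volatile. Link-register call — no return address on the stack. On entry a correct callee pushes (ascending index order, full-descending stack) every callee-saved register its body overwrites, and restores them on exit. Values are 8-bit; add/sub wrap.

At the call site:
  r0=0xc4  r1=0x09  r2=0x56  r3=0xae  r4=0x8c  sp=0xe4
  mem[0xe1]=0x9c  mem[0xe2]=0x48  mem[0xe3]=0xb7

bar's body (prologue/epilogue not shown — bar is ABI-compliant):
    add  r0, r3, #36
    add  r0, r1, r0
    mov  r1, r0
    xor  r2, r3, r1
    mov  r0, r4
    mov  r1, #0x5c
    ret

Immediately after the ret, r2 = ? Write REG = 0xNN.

REG = 0x75

prologue: push r1 -> mem[0xe3]=0x09, sp=0xe3
body[0] add  r0, r3, #36 -> r0=0xd2
body[1] add  r0, r1, r0 -> r0=0xdb
body[2] mov  r1, r0 -> r1=0xdb
body[3] xor  r2, r3, r1 -> r2=0x75
body[4] mov  r0, r4 -> r0=0x8c
body[5] mov  r1, #0x5c -> r1=0x5c
epilogue: pop r1=0x09, sp=0xe4
r2 is caller-saved -> body value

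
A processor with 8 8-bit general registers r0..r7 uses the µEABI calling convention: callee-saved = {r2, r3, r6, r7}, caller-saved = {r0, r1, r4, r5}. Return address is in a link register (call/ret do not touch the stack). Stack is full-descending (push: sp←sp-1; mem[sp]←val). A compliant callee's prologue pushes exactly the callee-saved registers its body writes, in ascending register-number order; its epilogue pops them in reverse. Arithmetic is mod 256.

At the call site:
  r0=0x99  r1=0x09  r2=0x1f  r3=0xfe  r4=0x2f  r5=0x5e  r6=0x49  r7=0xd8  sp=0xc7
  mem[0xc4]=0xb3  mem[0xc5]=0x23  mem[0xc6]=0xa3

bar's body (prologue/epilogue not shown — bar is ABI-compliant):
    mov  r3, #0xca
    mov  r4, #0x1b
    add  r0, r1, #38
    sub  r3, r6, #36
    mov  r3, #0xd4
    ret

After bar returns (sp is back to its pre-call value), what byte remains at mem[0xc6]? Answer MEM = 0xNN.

MEM = 0xfe

prologue: push r3 -> mem[0xc6]=0xfe, sp=0xc6
body[0] mov  r3, #0xca -> r3=0xca
body[1] mov  r4, #0x1b -> r4=0x1b
body[2] add  r0, r1, #38 -> r0=0x2f
body[3] sub  r3, r6, #36 -> r3=0x25
body[4] mov  r3, #0xd4 -> r3=0xd4
epilogue: pop r3=0xfe, sp=0xc7
prologue pushed ['r3'] at ['0xc6']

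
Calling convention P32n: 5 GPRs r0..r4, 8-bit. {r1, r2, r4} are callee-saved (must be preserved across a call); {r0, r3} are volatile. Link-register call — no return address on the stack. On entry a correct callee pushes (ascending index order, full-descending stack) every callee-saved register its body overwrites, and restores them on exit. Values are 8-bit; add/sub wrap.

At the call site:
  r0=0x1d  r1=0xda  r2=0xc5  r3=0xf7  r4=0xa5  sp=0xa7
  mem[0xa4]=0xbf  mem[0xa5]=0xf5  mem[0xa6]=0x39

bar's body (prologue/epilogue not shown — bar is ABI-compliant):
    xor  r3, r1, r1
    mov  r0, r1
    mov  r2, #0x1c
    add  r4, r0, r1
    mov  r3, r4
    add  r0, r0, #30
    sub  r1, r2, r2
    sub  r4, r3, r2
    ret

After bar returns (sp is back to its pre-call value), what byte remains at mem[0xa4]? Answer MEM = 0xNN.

prologue: push r1 → mem[0xa6]=0xda, sp=0xa6
prologue: push r2 → mem[0xa5]=0xc5, sp=0xa5
prologue: push r4 → mem[0xa4]=0xa5, sp=0xa4
body[0] xor  r3, r1, r1 → r3=0x00
body[1] mov  r0, r1 → r0=0xda
body[2] mov  r2, #0x1c → r2=0x1c
body[3] add  r4, r0, r1 → r4=0xb4
body[4] mov  r3, r4 → r3=0xb4
body[5] add  r0, r0, #30 → r0=0xf8
body[6] sub  r1, r2, r2 → r1=0x00
body[7] sub  r4, r3, r2 → r4=0x98
epilogue: pop r4=0xa5, sp=0xa5
epilogue: pop r2=0xc5, sp=0xa6
epilogue: pop r1=0xda, sp=0xa7
prologue pushed ['r1', 'r2', 'r4'] at ['0xa6', '0xa5', '0xa4']

MEM = 0xa5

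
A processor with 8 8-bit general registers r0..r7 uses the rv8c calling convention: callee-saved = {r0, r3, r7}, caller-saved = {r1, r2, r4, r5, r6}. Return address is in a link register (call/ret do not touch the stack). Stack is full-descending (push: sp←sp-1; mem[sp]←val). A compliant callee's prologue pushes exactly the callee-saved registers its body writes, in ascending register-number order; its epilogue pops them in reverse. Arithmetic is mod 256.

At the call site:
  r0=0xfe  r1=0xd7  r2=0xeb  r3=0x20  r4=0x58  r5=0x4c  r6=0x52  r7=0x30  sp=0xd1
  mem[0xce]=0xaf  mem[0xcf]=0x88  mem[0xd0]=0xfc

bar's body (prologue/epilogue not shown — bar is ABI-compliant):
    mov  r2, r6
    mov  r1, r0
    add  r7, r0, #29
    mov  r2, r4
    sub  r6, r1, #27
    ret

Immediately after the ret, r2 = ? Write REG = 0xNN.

prologue: push r7 -> mem[0xd0]=0x30, sp=0xd0
body[0] mov  r2, r6 -> r2=0x52
body[1] mov  r1, r0 -> r1=0xfe
body[2] add  r7, r0, #29 -> r7=0x1b
body[3] mov  r2, r4 -> r2=0x58
body[4] sub  r6, r1, #27 -> r6=0xe3
epilogue: pop r7=0x30, sp=0xd1
r2 is caller-saved -> body value

REG = 0x58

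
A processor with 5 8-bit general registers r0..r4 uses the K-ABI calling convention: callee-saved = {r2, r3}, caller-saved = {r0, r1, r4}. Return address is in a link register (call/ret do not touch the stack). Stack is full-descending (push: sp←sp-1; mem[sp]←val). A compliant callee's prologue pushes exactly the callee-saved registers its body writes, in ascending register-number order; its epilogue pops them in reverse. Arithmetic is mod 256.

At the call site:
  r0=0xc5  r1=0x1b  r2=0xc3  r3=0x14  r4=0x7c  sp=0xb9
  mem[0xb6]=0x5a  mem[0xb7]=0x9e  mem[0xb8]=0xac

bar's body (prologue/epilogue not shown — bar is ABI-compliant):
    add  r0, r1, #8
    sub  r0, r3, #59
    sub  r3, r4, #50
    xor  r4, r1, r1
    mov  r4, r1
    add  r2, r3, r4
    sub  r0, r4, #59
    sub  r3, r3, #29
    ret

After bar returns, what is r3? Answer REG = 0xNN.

prologue: push r2 → mem[0xb8]=0xc3, sp=0xb8
prologue: push r3 → mem[0xb7]=0x14, sp=0xb7
body[0] add  r0, r1, #8 → r0=0x23
body[1] sub  r0, r3, #59 → r0=0xd9
body[2] sub  r3, r4, #50 → r3=0x4a
body[3] xor  r4, r1, r1 → r4=0x00
body[4] mov  r4, r1 → r4=0x1b
body[5] add  r2, r3, r4 → r2=0x65
body[6] sub  r0, r4, #59 → r0=0xe0
body[7] sub  r3, r3, #29 → r3=0x2d
epilogue: pop r3=0x14, sp=0xb8
epilogue: pop r2=0xc3, sp=0xb9
r3 is callee-saved → restored

REG = 0x14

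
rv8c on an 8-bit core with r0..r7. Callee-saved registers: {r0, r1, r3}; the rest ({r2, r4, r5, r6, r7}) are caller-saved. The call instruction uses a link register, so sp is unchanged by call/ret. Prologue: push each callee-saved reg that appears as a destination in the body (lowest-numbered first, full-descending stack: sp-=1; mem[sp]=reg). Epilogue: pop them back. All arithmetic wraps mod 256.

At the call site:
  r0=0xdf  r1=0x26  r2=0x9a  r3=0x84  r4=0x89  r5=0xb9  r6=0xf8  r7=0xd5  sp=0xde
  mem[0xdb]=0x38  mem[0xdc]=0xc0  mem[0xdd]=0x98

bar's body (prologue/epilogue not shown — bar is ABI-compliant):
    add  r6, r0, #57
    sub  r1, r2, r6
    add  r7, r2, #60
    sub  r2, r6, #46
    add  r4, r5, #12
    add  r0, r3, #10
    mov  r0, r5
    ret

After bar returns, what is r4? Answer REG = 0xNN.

REG = 0xc5

prologue: push r0 → mem[0xdd]=0xdf, sp=0xdd
prologue: push r1 → mem[0xdc]=0x26, sp=0xdc
body[0] add  r6, r0, #57 → r6=0x18
body[1] sub  r1, r2, r6 → r1=0x82
body[2] add  r7, r2, #60 → r7=0xd6
body[3] sub  r2, r6, #46 → r2=0xea
body[4] add  r4, r5, #12 → r4=0xc5
body[5] add  r0, r3, #10 → r0=0x8e
body[6] mov  r0, r5 → r0=0xb9
epilogue: pop r1=0x26, sp=0xdd
epilogue: pop r0=0xdf, sp=0xde
r4 is caller-saved → body value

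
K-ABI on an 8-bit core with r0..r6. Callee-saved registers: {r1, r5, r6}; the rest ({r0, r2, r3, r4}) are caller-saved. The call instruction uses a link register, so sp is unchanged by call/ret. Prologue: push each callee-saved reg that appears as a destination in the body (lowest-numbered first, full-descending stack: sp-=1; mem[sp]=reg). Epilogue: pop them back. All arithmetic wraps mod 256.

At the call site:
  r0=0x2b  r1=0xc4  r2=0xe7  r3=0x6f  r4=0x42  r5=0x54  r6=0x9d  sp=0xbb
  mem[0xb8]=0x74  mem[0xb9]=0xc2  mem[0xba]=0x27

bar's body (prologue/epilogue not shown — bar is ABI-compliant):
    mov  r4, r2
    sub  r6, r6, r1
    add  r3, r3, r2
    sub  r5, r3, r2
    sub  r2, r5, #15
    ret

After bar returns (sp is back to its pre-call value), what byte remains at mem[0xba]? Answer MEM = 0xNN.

MEM = 0x54

prologue: push r5 → mem[0xba]=0x54, sp=0xba
prologue: push r6 → mem[0xb9]=0x9d, sp=0xb9
body[0] mov  r4, r2 → r4=0xe7
body[1] sub  r6, r6, r1 → r6=0xd9
body[2] add  r3, r3, r2 → r3=0x56
body[3] sub  r5, r3, r2 → r5=0x6f
body[4] sub  r2, r5, #15 → r2=0x60
epilogue: pop r6=0x9d, sp=0xba
epilogue: pop r5=0x54, sp=0xbb
prologue pushed ['r5', 'r6'] at ['0xba', '0xb9']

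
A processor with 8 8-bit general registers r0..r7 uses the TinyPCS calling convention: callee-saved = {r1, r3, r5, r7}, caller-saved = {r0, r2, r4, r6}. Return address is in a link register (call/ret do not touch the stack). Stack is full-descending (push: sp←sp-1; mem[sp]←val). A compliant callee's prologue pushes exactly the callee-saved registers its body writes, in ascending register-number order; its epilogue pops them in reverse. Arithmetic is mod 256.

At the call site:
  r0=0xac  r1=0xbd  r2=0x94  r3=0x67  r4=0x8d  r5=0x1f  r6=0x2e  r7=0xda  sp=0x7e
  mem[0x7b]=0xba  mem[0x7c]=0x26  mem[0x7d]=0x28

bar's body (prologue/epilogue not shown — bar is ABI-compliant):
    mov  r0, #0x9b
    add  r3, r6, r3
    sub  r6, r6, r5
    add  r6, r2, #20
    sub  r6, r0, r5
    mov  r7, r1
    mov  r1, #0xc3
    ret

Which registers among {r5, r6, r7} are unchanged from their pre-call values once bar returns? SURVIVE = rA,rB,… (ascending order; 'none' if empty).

prologue: push r1 → mem[0x7d]=0xbd, sp=0x7d
prologue: push r3 → mem[0x7c]=0x67, sp=0x7c
prologue: push r7 → mem[0x7b]=0xda, sp=0x7b
body[0] mov  r0, #0x9b → r0=0x9b
body[1] add  r3, r6, r3 → r3=0x95
body[2] sub  r6, r6, r5 → r6=0x0f
body[3] add  r6, r2, #20 → r6=0xa8
body[4] sub  r6, r0, r5 → r6=0x7c
body[5] mov  r7, r1 → r7=0xbd
body[6] mov  r1, #0xc3 → r1=0xc3
epilogue: pop r7=0xda, sp=0x7c
epilogue: pop r3=0x67, sp=0x7d
epilogue: pop r1=0xbd, sp=0x7e
r5: callee-saved, written=False
r6: caller-saved, written=True
r7: callee-saved, written=True

SURVIVE = r5,r7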